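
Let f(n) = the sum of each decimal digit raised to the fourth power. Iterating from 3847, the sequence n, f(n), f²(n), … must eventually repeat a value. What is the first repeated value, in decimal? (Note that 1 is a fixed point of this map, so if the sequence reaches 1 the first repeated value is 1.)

13139

3847 → 3⁴ + 8⁴ + 4⁴ + 7⁴ = 81 + 4096 + 256 + 2401 = 6834
6834 → 6⁴ + 8⁴ + 3⁴ + 4⁴ = 1296 + 4096 + 81 + 256 = 5729
5729 → 5⁴ + 7⁴ + 2⁴ + 9⁴ = 625 + 2401 + 16 + 6561 = 9603
9603 → 9⁴ + 6⁴ + 0⁴ + 3⁴ = 6561 + 1296 + 0 + 81 = 7938
7938 → 7⁴ + 9⁴ + 3⁴ + 8⁴ = 2401 + 6561 + 81 + 4096 = 13139
13139 → 1⁴ + 3⁴ + 1⁴ + 3⁴ + 9⁴ = 1 + 81 + 1 + 81 + 6561 = 6725
6725 → 6⁴ + 7⁴ + 2⁴ + 5⁴ = 1296 + 2401 + 16 + 625 = 4338
4338 → 4⁴ + 3⁴ + 3⁴ + 8⁴ = 256 + 81 + 81 + 4096 = 4514
4514 → 4⁴ + 5⁴ + 1⁴ + 4⁴ = 256 + 625 + 1 + 256 = 1138
1138 → 1⁴ + 1⁴ + 3⁴ + 8⁴ = 1 + 1 + 81 + 4096 = 4179
4179 → 4⁴ + 1⁴ + 7⁴ + 9⁴ = 256 + 1 + 2401 + 6561 = 9219
9219 → 9⁴ + 2⁴ + 1⁴ + 9⁴ = 6561 + 16 + 1 + 6561 = 13139  — 13139 already appeared earlier.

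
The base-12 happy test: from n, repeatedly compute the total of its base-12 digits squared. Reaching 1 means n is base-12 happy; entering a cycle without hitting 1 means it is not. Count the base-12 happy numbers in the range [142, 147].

1

142: 142 → 221 → 62 → 29 → 29  — not base-12 happy
143: 143 → 242 → 69 → 106 → 164 → 66 → 61 → 26 → 8 → 64 → 41 → 34 → 104 → 128 → 164  — not base-12 happy
144: 144 → 1  — base-12 happy
145: 145 → 2 → 4 → 16 → 17 → 26 → 8 → 64 → 41 → 34 → 104 → 128 → 164 → 66 → 61 → 26  — not base-12 happy
146: 146 → 5 → 25 → 5  — not base-12 happy
147: 147 → 10 → 100 → 80 → 100  — not base-12 happy
base-12 happy: 144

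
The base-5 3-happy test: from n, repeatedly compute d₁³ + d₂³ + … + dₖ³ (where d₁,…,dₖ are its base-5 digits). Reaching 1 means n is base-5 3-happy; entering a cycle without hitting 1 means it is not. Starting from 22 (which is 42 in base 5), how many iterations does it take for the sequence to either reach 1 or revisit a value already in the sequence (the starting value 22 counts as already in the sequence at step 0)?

22 = (4,2)_5 → 72
72 = (2,4,2)_5 → 80
80 = (3,1,0)_5 → 28
28 = (1,0,3)_5 → 28  — 28 repeats.
That took 4 steps.

4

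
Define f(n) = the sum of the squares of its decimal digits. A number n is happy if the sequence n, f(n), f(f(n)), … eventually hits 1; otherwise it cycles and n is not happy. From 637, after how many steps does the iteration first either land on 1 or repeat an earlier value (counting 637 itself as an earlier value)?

637 → 6² + 3² + 7² = 36 + 9 + 49 = 94
94 → 9² + 4² = 81 + 16 = 97
97 → 9² + 7² = 81 + 49 = 130
130 → 1² + 3² + 0² = 1 + 9 + 0 = 10
10 → 1² + 0² = 1 + 0 = 1  — reached 1.
That took 5 steps.

5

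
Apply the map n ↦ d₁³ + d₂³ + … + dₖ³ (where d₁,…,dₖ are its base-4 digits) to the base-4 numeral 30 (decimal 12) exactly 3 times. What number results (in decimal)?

9

12 = (3,0)_4 → 3³ + 0³ = 27
27 = (1,2,3)_4 → 1³ + 2³ + 3³ = 36
36 = (2,1,0)_4 → 2³ + 1³ + 0³ = 9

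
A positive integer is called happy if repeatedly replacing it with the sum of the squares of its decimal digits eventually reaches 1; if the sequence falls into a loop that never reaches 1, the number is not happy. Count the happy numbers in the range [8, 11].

1

8: 8 → 64 → 52 → 29 → 85 → 89 → 145 → 42 → 20 → 4 → 16 → 37 → 58 → 89  — not happy
9: 9 → 81 → 65 → 61 → 37 → 58 → 89 → 145 → 42 → 20 → 4 → 16 → 37  — not happy
10: 10 → 1  — happy
11: 11 → 2 → 4 → 16 → 37 → 58 → 89 → 145 → 42 → 20 → 4  — not happy
happy: 10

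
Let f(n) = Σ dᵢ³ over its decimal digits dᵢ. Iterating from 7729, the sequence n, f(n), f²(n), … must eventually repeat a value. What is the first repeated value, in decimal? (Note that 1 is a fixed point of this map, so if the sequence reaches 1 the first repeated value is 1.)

1

7729 → 1423
1423 → 100
100 → 1  — reached the fixed point 1.
1 → 1, so 1 is the first repeated value.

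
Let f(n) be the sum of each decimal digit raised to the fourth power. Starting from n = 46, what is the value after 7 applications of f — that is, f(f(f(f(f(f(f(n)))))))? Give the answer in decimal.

5140

46 → 4⁴ + 6⁴ = 1552
1552 → 1⁴ + 5⁴ + 5⁴ + 2⁴ = 1267
1267 → 1⁴ + 2⁴ + 6⁴ + 7⁴ = 3714
3714 → 3⁴ + 7⁴ + 1⁴ + 4⁴ = 2739
2739 → 2⁴ + 7⁴ + 3⁴ + 9⁴ = 9059
9059 → 9⁴ + 0⁴ + 5⁴ + 9⁴ = 13747
13747 → 1⁴ + 3⁴ + 7⁴ + 4⁴ + 7⁴ = 5140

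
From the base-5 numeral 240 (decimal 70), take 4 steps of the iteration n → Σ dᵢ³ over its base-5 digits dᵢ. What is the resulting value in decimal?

70 = (2,4,0)_5 → 2³ + 4³ + 0³ = 72
72 = (2,4,2)_5 → 2³ + 4³ + 2³ = 80
80 = (3,1,0)_5 → 3³ + 1³ + 0³ = 28
28 = (1,0,3)_5 → 1³ + 0³ + 3³ = 28

28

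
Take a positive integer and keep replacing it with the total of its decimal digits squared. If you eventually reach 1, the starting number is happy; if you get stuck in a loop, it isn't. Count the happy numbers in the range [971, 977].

971: 971 → 131 → 11 → 2 → 4 → 16 → 37 → 58 → 89 → 145 → 42 → 20 → 4  (repeats 4)
972: 972 → 134 → 26 → 40 → 16 → 37 → 58 → 89 → 145 → 42 → 20 → 4 → 16  (repeats 16)
973: 973 → 139 → 91 → 82 → 68 → 100 → 1  (reaches 1)
974: 974 → 146 → 53 → 34 → 25 → 29 → 85 → 89 → 145 → 42 → 20 → 4 → 16 → 37 → 58 → 89  (repeats 89)
975: 975 → 155 → 51 → 26 → 40 → 16 → 37 → 58 → 89 → 145 → 42 → 20 → 4 → 16  (repeats 16)
976: 976 → 166 → 73 → 58 → 89 → 145 → 42 → 20 → 4 → 16 → 37 → 58  (repeats 58)
977: 977 → 179 → 131 → 11 → 2 → 4 → 16 → 37 → 58 → 89 → 145 → 42 → 20 → 4  (repeats 4)
happy: 973

1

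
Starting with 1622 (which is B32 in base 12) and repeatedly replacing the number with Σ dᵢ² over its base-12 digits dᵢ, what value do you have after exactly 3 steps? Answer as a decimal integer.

1622 = (11,3,2)_12 → 11² + 3² + 2² = 121 + 9 + 4 = 134
134 = (11,2)_12 → 11² + 2² = 121 + 4 = 125
125 = (10,5)_12 → 10² + 5² = 100 + 25 = 125

125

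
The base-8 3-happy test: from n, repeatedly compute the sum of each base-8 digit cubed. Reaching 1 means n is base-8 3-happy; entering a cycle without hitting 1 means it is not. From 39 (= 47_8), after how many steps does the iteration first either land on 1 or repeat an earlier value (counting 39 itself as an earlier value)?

39 = (4,7)_8 → 407
407 = (6,2,7)_8 → 567
567 = (1,0,6,7)_8 → 560
560 = (1,0,6,0)_8 → 217
217 = (3,3,1)_8 → 55
55 = (6,7)_8 → 559
559 = (1,0,5,7)_8 → 469
469 = (7,2,5)_8 → 476
476 = (7,3,4)_8 → 434
434 = (6,6,2)_8 → 440
440 = (6,7,0)_8 → 559  — 559 repeats.
That took 11 steps.

11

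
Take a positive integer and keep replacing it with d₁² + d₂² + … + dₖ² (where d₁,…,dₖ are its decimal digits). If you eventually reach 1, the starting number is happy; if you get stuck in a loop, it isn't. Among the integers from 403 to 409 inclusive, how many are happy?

2

403: 403 → 25 → 29 → 85 → 89 → 145 → 42 → 20 → 4 → 16 → 37 → 58 → 89  (repeats 89)
404: 404 → 32 → 13 → 10 → 1  (reaches 1)
405: 405 → 41 → 17 → 50 → 25 → 29 → 85 → 89 → 145 → 42 → 20 → 4 → 16 → 37 → 58 → 89  (repeats 89)
406: 406 → 52 → 29 → 85 → 89 → 145 → 42 → 20 → 4 → 16 → 37 → 58 → 89  (repeats 89)
407: 407 → 65 → 61 → 37 → 58 → 89 → 145 → 42 → 20 → 4 → 16 → 37  (repeats 37)
408: 408 → 80 → 64 → 52 → 29 → 85 → 89 → 145 → 42 → 20 → 4 → 16 → 37 → 58 → 89  (repeats 89)
409: 409 → 97 → 130 → 10 → 1  (reaches 1)
happy: 404, 409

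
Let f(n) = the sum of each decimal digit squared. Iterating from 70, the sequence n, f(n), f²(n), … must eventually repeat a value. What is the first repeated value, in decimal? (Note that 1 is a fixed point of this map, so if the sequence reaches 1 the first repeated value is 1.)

70 → 49
49 → 97
97 → 130
130 → 10
10 → 1  — reached the fixed point 1.
1 → 1, so 1 is the first repeated value.

1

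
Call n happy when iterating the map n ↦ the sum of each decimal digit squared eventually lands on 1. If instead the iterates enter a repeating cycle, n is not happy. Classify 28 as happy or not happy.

28 → 2² + 8² = 4 + 64 = 68
68 → 6² + 8² = 36 + 64 = 100
100 → 1² + 0² + 0² = 1 + 0 + 0 = 1  — reached 1.

happy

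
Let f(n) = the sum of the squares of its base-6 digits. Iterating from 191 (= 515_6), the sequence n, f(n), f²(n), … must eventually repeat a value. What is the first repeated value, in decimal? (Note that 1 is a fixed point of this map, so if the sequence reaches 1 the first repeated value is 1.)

191 = (5,1,5)_6 → 51
51 = (1,2,3)_6 → 14
14 = (2,2)_6 → 8
8 = (1,2)_6 → 5
5 = (5)_6 → 25
25 = (4,1)_6 → 17
17 = (2,5)_6 → 29
29 = (4,5)_6 → 41
41 = (1,0,5)_6 → 26
26 = (4,2)_6 → 20
20 = (3,2)_6 → 13
13 = (2,1)_6 → 5  — 5 already appeared earlier.

5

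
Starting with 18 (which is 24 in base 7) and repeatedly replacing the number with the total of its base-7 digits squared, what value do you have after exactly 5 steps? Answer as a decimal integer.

4

18 = (2,4)_7 → 2² + 4² = 20
20 = (2,6)_7 → 2² + 6² = 40
40 = (5,5)_7 → 5² + 5² = 50
50 = (1,0,1)_7 → 1² + 0² + 1² = 2
2 = (2)_7 → 2² = 4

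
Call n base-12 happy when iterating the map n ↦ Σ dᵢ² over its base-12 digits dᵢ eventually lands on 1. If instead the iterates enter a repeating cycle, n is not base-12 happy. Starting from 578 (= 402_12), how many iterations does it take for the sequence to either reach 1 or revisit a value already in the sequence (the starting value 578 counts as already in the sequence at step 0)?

4

578 = (4,0,2)_12 → 20
20 = (1,8)_12 → 65
65 = (5,5)_12 → 50
50 = (4,2)_12 → 20  — 20 repeats.
That took 4 steps.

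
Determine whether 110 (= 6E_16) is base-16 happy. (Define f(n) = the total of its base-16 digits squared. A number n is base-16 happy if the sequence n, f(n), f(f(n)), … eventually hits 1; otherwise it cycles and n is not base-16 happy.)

110 = (6,14)_16 → 232
232 = (14,8)_16 → 260
260 = (1,0,4)_16 → 17
17 = (1,1)_16 → 2
2 = (2)_16 → 4
4 = (4)_16 → 16
16 = (1,0)_16 → 1  — reached 1.

base-16 happy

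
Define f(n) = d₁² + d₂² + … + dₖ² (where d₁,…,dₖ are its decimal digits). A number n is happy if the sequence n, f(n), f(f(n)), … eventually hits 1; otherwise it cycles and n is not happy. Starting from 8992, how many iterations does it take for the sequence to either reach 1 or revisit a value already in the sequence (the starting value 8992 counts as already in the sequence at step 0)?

8992 → 8² + 9² + 9² + 2² = 64 + 81 + 81 + 4 = 230
230 → 2² + 3² + 0² = 4 + 9 + 0 = 13
13 → 1² + 3² = 1 + 9 = 10
10 → 1² + 0² = 1 + 0 = 1  — reached 1.
That took 4 steps.

4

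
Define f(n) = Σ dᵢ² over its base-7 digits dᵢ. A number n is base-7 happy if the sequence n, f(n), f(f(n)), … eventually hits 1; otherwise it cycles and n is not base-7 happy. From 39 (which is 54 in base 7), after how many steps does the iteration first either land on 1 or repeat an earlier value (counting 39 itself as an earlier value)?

39 = (5,4)_7 → 5² + 4² = 41
41 = (5,6)_7 → 5² + 6² = 61
61 = (1,1,5)_7 → 1² + 1² + 5² = 27
27 = (3,6)_7 → 3² + 6² = 45
45 = (6,3)_7 → 6² + 3² = 45  — 45 repeats.
That took 5 steps.

5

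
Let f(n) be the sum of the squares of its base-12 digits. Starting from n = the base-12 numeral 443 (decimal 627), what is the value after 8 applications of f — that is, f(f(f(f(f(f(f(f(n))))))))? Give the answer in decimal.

26

627 = (4,4,3)_12 → 4² + 4² + 3² = 41
41 = (3,5)_12 → 3² + 5² = 34
34 = (2,10)_12 → 2² + 10² = 104
104 = (8,8)_12 → 8² + 8² = 128
128 = (10,8)_12 → 10² + 8² = 164
164 = (1,1,8)_12 → 1² + 1² + 8² = 66
66 = (5,6)_12 → 5² + 6² = 61
61 = (5,1)_12 → 5² + 1² = 26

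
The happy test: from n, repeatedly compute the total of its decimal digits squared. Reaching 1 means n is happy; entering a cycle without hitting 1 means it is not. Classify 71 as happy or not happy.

71 → 7² + 1² = 49 + 1 = 50
50 → 5² + 0² = 25 + 0 = 25
25 → 2² + 5² = 4 + 25 = 29
29 → 2² + 9² = 4 + 81 = 85
85 → 8² + 5² = 64 + 25 = 89
89 → 8² + 9² = 64 + 81 = 145
145 → 1² + 4² + 5² = 1 + 16 + 25 = 42
42 → 4² + 2² = 16 + 4 = 20
20 → 2² + 0² = 4 + 0 = 4
4 → 4² = 16
16 → 1² + 6² = 1 + 36 = 37
37 → 3² + 7² = 9 + 49 = 58
58 → 5² + 8² = 25 + 64 = 89  — 89 already seen; the sequence cycles without reaching 1.

not happy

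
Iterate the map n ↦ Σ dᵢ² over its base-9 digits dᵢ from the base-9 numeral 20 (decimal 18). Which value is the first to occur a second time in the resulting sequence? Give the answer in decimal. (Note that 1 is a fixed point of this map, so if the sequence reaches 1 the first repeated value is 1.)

50

18 = (2,0)_9 → 2² + 0² = 4 + 0 = 4
4 = (4)_9 → 4² = 16
16 = (1,7)_9 → 1² + 7² = 1 + 49 = 50
50 = (5,5)_9 → 5² + 5² = 25 + 25 = 50  — 50 already appeared earlier.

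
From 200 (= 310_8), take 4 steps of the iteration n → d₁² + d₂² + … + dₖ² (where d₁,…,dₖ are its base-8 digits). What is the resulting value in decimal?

10

200 = (3,1,0)_8 → 3² + 1² + 0² = 9 + 1 + 0 = 10
10 = (1,2)_8 → 1² + 2² = 1 + 4 = 5
5 = (5)_8 → 5² = 25
25 = (3,1)_8 → 3² + 1² = 9 + 1 = 10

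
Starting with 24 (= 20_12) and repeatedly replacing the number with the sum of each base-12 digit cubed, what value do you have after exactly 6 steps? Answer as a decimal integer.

343

24 = (2,0)_12 → 2³ + 0³ = 8 + 0 = 8
8 = (8)_12 → 8³ = 512
512 = (3,6,8)_12 → 3³ + 6³ + 8³ = 27 + 216 + 512 = 755
755 = (5,2,11)_12 → 5³ + 2³ + 11³ = 125 + 8 + 1331 = 1464
1464 = (10,2,0)_12 → 10³ + 2³ + 0³ = 1000 + 8 + 0 = 1008
1008 = (7,0,0)_12 → 7³ + 0³ + 0³ = 343 + 0 + 0 = 343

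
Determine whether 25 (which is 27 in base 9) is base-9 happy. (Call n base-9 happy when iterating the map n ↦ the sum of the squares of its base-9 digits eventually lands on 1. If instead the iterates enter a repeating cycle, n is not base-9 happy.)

25 = (2,7)_9 → 2² + 7² = 4 + 49 = 53
53 = (5,8)_9 → 5² + 8² = 25 + 64 = 89
89 = (1,0,8)_9 → 1² + 0² + 8² = 1 + 0 + 64 = 65
65 = (7,2)_9 → 7² + 2² = 49 + 4 = 53  — 53 already seen; the sequence cycles without reaching 1.

not base-9 happy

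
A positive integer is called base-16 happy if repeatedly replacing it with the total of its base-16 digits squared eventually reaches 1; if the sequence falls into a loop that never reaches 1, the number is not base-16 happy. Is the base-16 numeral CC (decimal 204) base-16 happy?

204 = (12,12)_16 → 12² + 12² = 144 + 144 = 288
288 = (1,2,0)_16 → 1² + 2² + 0² = 1 + 4 + 0 = 5
5 = (5)_16 → 5² = 25
25 = (1,9)_16 → 1² + 9² = 1 + 81 = 82
82 = (5,2)_16 → 5² + 2² = 25 + 4 = 29
29 = (1,13)_16 → 1² + 13² = 1 + 169 = 170
170 = (10,10)_16 → 10² + 10² = 100 + 100 = 200
200 = (12,8)_16 → 12² + 8² = 144 + 64 = 208
208 = (13,0)_16 → 13² + 0² = 169 + 0 = 169
169 = (10,9)_16 → 10² + 9² = 100 + 81 = 181
181 = (11,5)_16 → 11² + 5² = 121 + 25 = 146
146 = (9,2)_16 → 9² + 2² = 81 + 4 = 85
85 = (5,5)_16 → 5² + 5² = 25 + 25 = 50
50 = (3,2)_16 → 3² + 2² = 9 + 4 = 13
13 = (13)_16 → 13² = 169  — 169 already seen; the sequence cycles without reaching 1.

not base-16 happy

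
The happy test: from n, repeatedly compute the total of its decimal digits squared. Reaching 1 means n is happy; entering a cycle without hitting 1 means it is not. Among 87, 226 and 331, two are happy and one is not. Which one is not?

87: 87 → 113 → 11 → 2 → 4 → 16 → 37 → 58 → 89 → 145 → 42 → 20 → 4  — repeats 4 (not happy)
226: 226 → 44 → 32 → 13 → 10 → 1  — reaches 1 (happy)
331: 331 → 19 → 82 → 68 → 100 → 1  — reaches 1 (happy)

87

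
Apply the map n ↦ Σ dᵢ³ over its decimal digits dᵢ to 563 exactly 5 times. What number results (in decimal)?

1025

563 → 368
368 → 755
755 → 593
593 → 881
881 → 1025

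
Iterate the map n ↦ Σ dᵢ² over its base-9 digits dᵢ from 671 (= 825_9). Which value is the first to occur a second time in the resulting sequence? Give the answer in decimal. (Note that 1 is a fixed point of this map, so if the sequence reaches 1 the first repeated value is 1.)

53

671 = (8,2,5)_9 → 8² + 2² + 5² = 93
93 = (1,1,3)_9 → 1² + 1² + 3² = 11
11 = (1,2)_9 → 1² + 2² = 5
5 = (5)_9 → 5² = 25
25 = (2,7)_9 → 2² + 7² = 53
53 = (5,8)_9 → 5² + 8² = 89
89 = (1,0,8)_9 → 1² + 0² + 8² = 65
65 = (7,2)_9 → 7² + 2² = 53  — 53 already appeared earlier.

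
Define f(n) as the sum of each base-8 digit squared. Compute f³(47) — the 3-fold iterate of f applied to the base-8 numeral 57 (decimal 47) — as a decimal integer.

36

47 = (5,7)_8 → 5² + 7² = 25 + 49 = 74
74 = (1,1,2)_8 → 1² + 1² + 2² = 1 + 1 + 4 = 6
6 = (6)_8 → 6² = 36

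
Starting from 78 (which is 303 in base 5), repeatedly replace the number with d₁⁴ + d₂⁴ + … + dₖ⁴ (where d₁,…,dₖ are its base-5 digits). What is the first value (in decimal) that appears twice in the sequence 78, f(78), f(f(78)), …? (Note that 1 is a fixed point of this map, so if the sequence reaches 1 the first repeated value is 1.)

78 = (3,0,3)_5 → 3⁴ + 0⁴ + 3⁴ = 162
162 = (1,1,2,2)_5 → 1⁴ + 1⁴ + 2⁴ + 2⁴ = 34
34 = (1,1,4)_5 → 1⁴ + 1⁴ + 4⁴ = 258
258 = (2,0,1,3)_5 → 2⁴ + 0⁴ + 1⁴ + 3⁴ = 98
98 = (3,4,3)_5 → 3⁴ + 4⁴ + 3⁴ = 418
418 = (3,1,3,3)_5 → 3⁴ + 1⁴ + 3⁴ + 3⁴ = 244
244 = (1,4,3,4)_5 → 1⁴ + 4⁴ + 3⁴ + 4⁴ = 594
594 = (4,3,3,4)_5 → 4⁴ + 3⁴ + 3⁴ + 4⁴ = 674
674 = (1,0,1,4,4)_5 → 1⁴ + 0⁴ + 1⁴ + 4⁴ + 4⁴ = 514
514 = (4,0,2,4)_5 → 4⁴ + 0⁴ + 2⁴ + 4⁴ = 528
528 = (4,1,0,3)_5 → 4⁴ + 1⁴ + 0⁴ + 3⁴ = 338
338 = (2,3,2,3)_5 → 2⁴ + 3⁴ + 2⁴ + 3⁴ = 194
194 = (1,2,3,4)_5 → 1⁴ + 2⁴ + 3⁴ + 4⁴ = 354
354 = (2,4,0,4)_5 → 2⁴ + 4⁴ + 0⁴ + 4⁴ = 528  — 528 already appeared earlier.

528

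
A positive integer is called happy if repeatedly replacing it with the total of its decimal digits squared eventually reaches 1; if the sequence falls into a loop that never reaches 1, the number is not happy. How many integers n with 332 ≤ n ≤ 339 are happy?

1

332: 332 → 22 → 8 → 64 → 52 → 29 → 85 → 89 → 145 → 42 → 20 → 4 → 16 → 37 → 58 → 89  — not happy
333: 333 → 27 → 53 → 34 → 25 → 29 → 85 → 89 → 145 → 42 → 20 → 4 → 16 → 37 → 58 → 89  — not happy
334: 334 → 34 → 25 → 29 → 85 → 89 → 145 → 42 → 20 → 4 → 16 → 37 → 58 → 89  — not happy
335: 335 → 43 → 25 → 29 → 85 → 89 → 145 → 42 → 20 → 4 → 16 → 37 → 58 → 89  — not happy
336: 336 → 54 → 41 → 17 → 50 → 25 → 29 → 85 → 89 → 145 → 42 → 20 → 4 → 16 → 37 → 58 → 89  — not happy
337: 337 → 67 → 85 → 89 → 145 → 42 → 20 → 4 → 16 → 37 → 58 → 89  — not happy
338: 338 → 82 → 68 → 100 → 1  — happy
339: 339 → 99 → 162 → 41 → 17 → 50 → 25 → 29 → 85 → 89 → 145 → 42 → 20 → 4 → 16 → 37 → 58 → 89  — not happy
happy: 338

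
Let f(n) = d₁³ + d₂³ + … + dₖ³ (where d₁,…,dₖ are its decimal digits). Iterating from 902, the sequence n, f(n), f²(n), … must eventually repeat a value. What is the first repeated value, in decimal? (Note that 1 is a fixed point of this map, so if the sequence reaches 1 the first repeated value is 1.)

371

902 → 9³ + 0³ + 2³ = 737
737 → 7³ + 3³ + 7³ = 713
713 → 7³ + 1³ + 3³ = 371
371 → 3³ + 7³ + 1³ = 371  — 371 already appeared earlier.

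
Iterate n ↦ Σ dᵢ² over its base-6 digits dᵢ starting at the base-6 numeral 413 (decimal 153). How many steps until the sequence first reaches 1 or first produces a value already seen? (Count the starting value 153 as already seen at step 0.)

9

153 = (4,1,3)_6 → 4² + 1² + 3² = 16 + 1 + 9 = 26
26 = (4,2)_6 → 4² + 2² = 16 + 4 = 20
20 = (3,2)_6 → 3² + 2² = 9 + 4 = 13
13 = (2,1)_6 → 2² + 1² = 4 + 1 = 5
5 = (5)_6 → 5² = 25
25 = (4,1)_6 → 4² + 1² = 16 + 1 = 17
17 = (2,5)_6 → 2² + 5² = 4 + 25 = 29
29 = (4,5)_6 → 4² + 5² = 16 + 25 = 41
41 = (1,0,5)_6 → 1² + 0² + 5² = 1 + 0 + 25 = 26  — 26 repeats.
That took 9 steps.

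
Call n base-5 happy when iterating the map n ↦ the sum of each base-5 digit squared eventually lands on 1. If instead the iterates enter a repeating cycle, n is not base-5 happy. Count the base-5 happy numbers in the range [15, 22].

1

15: 15 → 9 → 17 → 13 → 13  (repeats 13)
16: 16 → 10 → 4 → 16  (repeats 16)
17: 17 → 13 → 13  (repeats 13)
18: 18 → 18  (repeats 18)
19: 19 → 25 → 1  (reaches 1)
20: 20 → 16 → 10 → 4 → 16  (repeats 16)
21: 21 → 17 → 13 → 13  (repeats 13)
22: 22 → 20 → 16 → 10 → 4 → 16  (repeats 16)
base-5 happy: 19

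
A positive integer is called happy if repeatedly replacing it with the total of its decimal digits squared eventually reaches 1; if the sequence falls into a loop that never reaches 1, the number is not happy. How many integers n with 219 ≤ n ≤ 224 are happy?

1

219: 219 → 86 → 100 → 1  — happy
220: 220 → 8 → 64 → 52 → 29 → 85 → 89 → 145 → 42 → 20 → 4 → 16 → 37 → 58 → 89  — not happy
221: 221 → 9 → 81 → 65 → 61 → 37 → 58 → 89 → 145 → 42 → 20 → 4 → 16 → 37  — not happy
222: 222 → 12 → 5 → 25 → 29 → 85 → 89 → 145 → 42 → 20 → 4 → 16 → 37 → 58 → 89  — not happy
223: 223 → 17 → 50 → 25 → 29 → 85 → 89 → 145 → 42 → 20 → 4 → 16 → 37 → 58 → 89  — not happy
224: 224 → 24 → 20 → 4 → 16 → 37 → 58 → 89 → 145 → 42 → 20  — not happy
happy: 219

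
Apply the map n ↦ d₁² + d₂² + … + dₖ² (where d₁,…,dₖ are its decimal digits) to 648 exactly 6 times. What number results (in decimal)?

145

648 → 116
116 → 38
38 → 73
73 → 58
58 → 89
89 → 145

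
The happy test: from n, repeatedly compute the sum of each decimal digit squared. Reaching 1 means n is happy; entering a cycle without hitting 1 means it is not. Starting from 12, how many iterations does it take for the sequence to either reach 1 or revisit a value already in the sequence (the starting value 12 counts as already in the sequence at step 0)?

12 → 1² + 2² = 1 + 4 = 5
5 → 5² = 25
25 → 2² + 5² = 4 + 25 = 29
29 → 2² + 9² = 4 + 81 = 85
85 → 8² + 5² = 64 + 25 = 89
89 → 8² + 9² = 64 + 81 = 145
145 → 1² + 4² + 5² = 1 + 16 + 25 = 42
42 → 4² + 2² = 16 + 4 = 20
20 → 2² + 0² = 4 + 0 = 4
4 → 4² = 16
16 → 1² + 6² = 1 + 36 = 37
37 → 3² + 7² = 9 + 49 = 58
58 → 5² + 8² = 25 + 64 = 89  — 89 repeats.
That took 13 steps.

13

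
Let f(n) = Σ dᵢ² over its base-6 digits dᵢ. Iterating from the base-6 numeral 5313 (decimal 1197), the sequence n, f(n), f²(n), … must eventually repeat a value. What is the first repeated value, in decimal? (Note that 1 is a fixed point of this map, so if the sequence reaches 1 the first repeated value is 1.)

1197 = (5,3,1,3)_6 → 5² + 3² + 1² + 3² = 44
44 = (1,1,2)_6 → 1² + 1² + 2² = 6
6 = (1,0)_6 → 1² + 0² = 1  — reached the fixed point 1.
1 → 1, so 1 is the first repeated value.

1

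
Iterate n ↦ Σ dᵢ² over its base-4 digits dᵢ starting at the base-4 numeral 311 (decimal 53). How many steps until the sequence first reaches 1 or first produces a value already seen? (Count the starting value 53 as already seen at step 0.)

53 = (3,1,1)_4 → 3² + 1² + 1² = 9 + 1 + 1 = 11
11 = (2,3)_4 → 2² + 3² = 4 + 9 = 13
13 = (3,1)_4 → 3² + 1² = 9 + 1 = 10
10 = (2,2)_4 → 2² + 2² = 4 + 4 = 8
8 = (2,0)_4 → 2² + 0² = 4 + 0 = 4
4 = (1,0)_4 → 1² + 0² = 1 + 0 = 1  — reached 1.
That took 6 steps.

6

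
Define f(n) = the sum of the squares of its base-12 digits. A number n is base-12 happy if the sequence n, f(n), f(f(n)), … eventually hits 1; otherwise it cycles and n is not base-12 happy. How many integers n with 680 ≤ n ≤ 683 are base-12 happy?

1

680: 680 → 144 → 1  (reaches 1)
681: 681 → 161 → 27 → 13 → 2 → 4 → 16 → 17 → 26 → 8 → 64 → 41 → 34 → 104 → 128 → 164 → 66 → 61 → 26  (repeats 26)
682: 682 → 180 → 10 → 100 → 80 → 100  (repeats 100)
683: 683 → 201 → 98 → 68 → 89 → 74 → 40 → 25 → 5 → 25  (repeats 25)
base-12 happy: 680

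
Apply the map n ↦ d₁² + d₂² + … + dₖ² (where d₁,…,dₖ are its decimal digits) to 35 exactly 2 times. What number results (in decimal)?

35 → 3² + 5² = 9 + 25 = 34
34 → 3² + 4² = 9 + 16 = 25

25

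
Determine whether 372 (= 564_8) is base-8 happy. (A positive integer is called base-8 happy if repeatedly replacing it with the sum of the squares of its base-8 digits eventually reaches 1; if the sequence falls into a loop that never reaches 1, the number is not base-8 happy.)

base-8 happy

372 = (5,6,4)_8 → 5² + 6² + 4² = 25 + 36 + 16 = 77
77 = (1,1,5)_8 → 1² + 1² + 5² = 1 + 1 + 25 = 27
27 = (3,3)_8 → 3² + 3² = 9 + 9 = 18
18 = (2,2)_8 → 2² + 2² = 4 + 4 = 8
8 = (1,0)_8 → 1² + 0² = 1 + 0 = 1  — reached 1.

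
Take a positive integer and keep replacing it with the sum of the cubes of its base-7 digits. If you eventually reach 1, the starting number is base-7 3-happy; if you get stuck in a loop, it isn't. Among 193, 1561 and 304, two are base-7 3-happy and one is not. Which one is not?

304

193: 193 → 307 → 433 → 343 → 1  — reaches 1 (base-7 3-happy)
1561: 1561 → 307 → 433 → 343 → 1  — reaches 1 (base-7 3-happy)
304: 304 → 244 → 496 → 244  — repeats 244 (not base-7 3-happy)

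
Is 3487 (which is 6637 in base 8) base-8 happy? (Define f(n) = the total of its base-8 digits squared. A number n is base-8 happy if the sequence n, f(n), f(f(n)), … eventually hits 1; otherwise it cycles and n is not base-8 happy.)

3487 = (6,6,3,7)_8 → 6² + 6² + 3² + 7² = 130
130 = (2,0,2)_8 → 2² + 0² + 2² = 8
8 = (1,0)_8 → 1² + 0² = 1  — reached 1.

base-8 happy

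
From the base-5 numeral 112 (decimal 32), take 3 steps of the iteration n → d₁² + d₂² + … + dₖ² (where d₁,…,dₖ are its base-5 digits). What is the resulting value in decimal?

32 = (1,1,2)_5 → 1² + 1² + 2² = 6
6 = (1,1)_5 → 1² + 1² = 2
2 = (2)_5 → 2² = 4

4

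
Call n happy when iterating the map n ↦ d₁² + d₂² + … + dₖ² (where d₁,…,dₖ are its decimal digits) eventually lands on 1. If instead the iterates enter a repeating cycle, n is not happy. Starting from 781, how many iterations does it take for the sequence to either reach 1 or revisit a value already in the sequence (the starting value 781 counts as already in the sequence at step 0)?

13

781 → 114
114 → 18
18 → 65
65 → 61
61 → 37
37 → 58
58 → 89
89 → 145
145 → 42
42 → 20
20 → 4
4 → 16
16 → 37  — 37 repeats.
That took 13 steps.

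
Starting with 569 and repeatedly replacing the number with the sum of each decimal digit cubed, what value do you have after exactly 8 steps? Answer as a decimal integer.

569 → 5³ + 6³ + 9³ = 125 + 216 + 729 = 1070
1070 → 1³ + 0³ + 7³ + 0³ = 1 + 0 + 343 + 0 = 344
344 → 3³ + 4³ + 4³ = 27 + 64 + 64 = 155
155 → 1³ + 5³ + 5³ = 1 + 125 + 125 = 251
251 → 2³ + 5³ + 1³ = 8 + 125 + 1 = 134
134 → 1³ + 3³ + 4³ = 1 + 27 + 64 = 92
92 → 9³ + 2³ = 729 + 8 = 737
737 → 7³ + 3³ + 7³ = 343 + 27 + 343 = 713

713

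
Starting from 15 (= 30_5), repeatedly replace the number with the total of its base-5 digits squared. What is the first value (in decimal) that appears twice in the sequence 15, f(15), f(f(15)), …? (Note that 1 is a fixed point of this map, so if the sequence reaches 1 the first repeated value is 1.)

13

15 = (3,0)_5 → 3² + 0² = 9 + 0 = 9
9 = (1,4)_5 → 1² + 4² = 1 + 16 = 17
17 = (3,2)_5 → 3² + 2² = 9 + 4 = 13
13 = (2,3)_5 → 2² + 3² = 4 + 9 = 13  — 13 already appeared earlier.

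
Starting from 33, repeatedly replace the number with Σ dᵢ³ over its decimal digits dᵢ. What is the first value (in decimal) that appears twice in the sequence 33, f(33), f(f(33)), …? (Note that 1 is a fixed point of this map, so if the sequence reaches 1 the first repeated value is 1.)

153

33 → 3³ + 3³ = 54
54 → 5³ + 4³ = 189
189 → 1³ + 8³ + 9³ = 1242
1242 → 1³ + 2³ + 4³ + 2³ = 81
81 → 8³ + 1³ = 513
513 → 5³ + 1³ + 3³ = 153
153 → 1³ + 5³ + 3³ = 153  — 153 already appeared earlier.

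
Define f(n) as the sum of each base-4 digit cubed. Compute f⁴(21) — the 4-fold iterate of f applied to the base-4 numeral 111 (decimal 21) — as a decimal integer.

21 = (1,1,1)_4 → 1³ + 1³ + 1³ = 3
3 = (3)_4 → 3³ = 27
27 = (1,2,3)_4 → 1³ + 2³ + 3³ = 36
36 = (2,1,0)_4 → 2³ + 1³ + 0³ = 9

9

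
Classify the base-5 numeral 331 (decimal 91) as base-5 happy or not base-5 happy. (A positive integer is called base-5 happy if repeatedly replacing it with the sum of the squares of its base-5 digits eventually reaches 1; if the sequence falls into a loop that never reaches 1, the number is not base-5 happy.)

base-5 happy

91 = (3,3,1)_5 → 3² + 3² + 1² = 9 + 9 + 1 = 19
19 = (3,4)_5 → 3² + 4² = 9 + 16 = 25
25 = (1,0,0)_5 → 1² + 0² + 0² = 1 + 0 + 0 = 1  — reached 1.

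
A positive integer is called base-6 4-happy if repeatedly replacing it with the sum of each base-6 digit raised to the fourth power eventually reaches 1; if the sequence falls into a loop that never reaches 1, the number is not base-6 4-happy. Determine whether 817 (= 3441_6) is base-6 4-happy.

817 = (3,4,4,1)_6 → 3⁴ + 4⁴ + 4⁴ + 1⁴ = 81 + 256 + 256 + 1 = 594
594 = (2,4,3,0)_6 → 2⁴ + 4⁴ + 3⁴ + 0⁴ = 16 + 256 + 81 + 0 = 353
353 = (1,3,4,5)_6 → 1⁴ + 3⁴ + 4⁴ + 5⁴ = 1 + 81 + 256 + 625 = 963
963 = (4,2,4,3)_6 → 4⁴ + 2⁴ + 4⁴ + 3⁴ = 256 + 16 + 256 + 81 = 609
609 = (2,4,5,3)_6 → 2⁴ + 4⁴ + 5⁴ + 3⁴ = 16 + 256 + 625 + 81 = 978
978 = (4,3,1,0)_6 → 4⁴ + 3⁴ + 1⁴ + 0⁴ = 256 + 81 + 1 + 0 = 338
338 = (1,3,2,2)_6 → 1⁴ + 3⁴ + 2⁴ + 2⁴ = 1 + 81 + 16 + 16 = 114
114 = (3,1,0)_6 → 3⁴ + 1⁴ + 0⁴ = 81 + 1 + 0 = 82
82 = (2,1,4)_6 → 2⁴ + 1⁴ + 4⁴ = 16 + 1 + 256 = 273
273 = (1,1,3,3)_6 → 1⁴ + 1⁴ + 3⁴ + 3⁴ = 1 + 1 + 81 + 81 = 164
164 = (4,3,2)_6 → 4⁴ + 3⁴ + 2⁴ = 256 + 81 + 16 = 353  — 353 already seen; the sequence cycles without reaching 1.

not base-6 4-happy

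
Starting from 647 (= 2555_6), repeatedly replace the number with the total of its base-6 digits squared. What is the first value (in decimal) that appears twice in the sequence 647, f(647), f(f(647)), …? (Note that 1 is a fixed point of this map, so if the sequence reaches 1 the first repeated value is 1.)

1

647 = (2,5,5,5)_6 → 2² + 5² + 5² + 5² = 79
79 = (2,1,1)_6 → 2² + 1² + 1² = 6
6 = (1,0)_6 → 1² + 0² = 1  — reached the fixed point 1.
1 → 1, so 1 is the first repeated value.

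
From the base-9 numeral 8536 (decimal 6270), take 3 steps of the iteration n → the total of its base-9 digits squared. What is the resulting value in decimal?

6270 = (8,5,3,6)_9 → 8² + 5² + 3² + 6² = 64 + 25 + 9 + 36 = 134
134 = (1,5,8)_9 → 1² + 5² + 8² = 1 + 25 + 64 = 90
90 = (1,1,0)_9 → 1² + 1² + 0² = 1 + 1 + 0 = 2

2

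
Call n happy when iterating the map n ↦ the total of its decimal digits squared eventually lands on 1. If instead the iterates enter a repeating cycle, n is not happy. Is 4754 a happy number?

not happy

4754 → 4² + 7² + 5² + 4² = 106
106 → 1² + 0² + 6² = 37
37 → 3² + 7² = 58
58 → 5² + 8² = 89
89 → 8² + 9² = 145
145 → 1² + 4² + 5² = 42
42 → 4² + 2² = 20
20 → 2² + 0² = 4
4 → 4² = 16
16 → 1² + 6² = 37  — 37 already seen; the sequence cycles without reaching 1.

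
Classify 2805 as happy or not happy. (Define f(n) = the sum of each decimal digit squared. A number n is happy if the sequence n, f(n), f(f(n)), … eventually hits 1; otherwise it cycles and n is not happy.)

not happy

2805 → 2² + 8² + 0² + 5² = 4 + 64 + 0 + 25 = 93
93 → 9² + 3² = 81 + 9 = 90
90 → 9² + 0² = 81 + 0 = 81
81 → 8² + 1² = 64 + 1 = 65
65 → 6² + 5² = 36 + 25 = 61
61 → 6² + 1² = 36 + 1 = 37
37 → 3² + 7² = 9 + 49 = 58
58 → 5² + 8² = 25 + 64 = 89
89 → 8² + 9² = 64 + 81 = 145
145 → 1² + 4² + 5² = 1 + 16 + 25 = 42
42 → 4² + 2² = 16 + 4 = 20
20 → 2² + 0² = 4 + 0 = 4
4 → 4² = 16
16 → 1² + 6² = 1 + 36 = 37  — 37 already seen; the sequence cycles without reaching 1.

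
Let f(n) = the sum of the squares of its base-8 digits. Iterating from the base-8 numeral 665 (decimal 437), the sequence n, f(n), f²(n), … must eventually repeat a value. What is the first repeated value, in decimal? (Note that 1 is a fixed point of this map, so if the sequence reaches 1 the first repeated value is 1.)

437 = (6,6,5)_8 → 6² + 6² + 5² = 36 + 36 + 25 = 97
97 = (1,4,1)_8 → 1² + 4² + 1² = 1 + 16 + 1 = 18
18 = (2,2)_8 → 2² + 2² = 4 + 4 = 8
8 = (1,0)_8 → 1² + 0² = 1 + 0 = 1  — reached the fixed point 1.
1 → 1, so 1 is the first repeated value.

1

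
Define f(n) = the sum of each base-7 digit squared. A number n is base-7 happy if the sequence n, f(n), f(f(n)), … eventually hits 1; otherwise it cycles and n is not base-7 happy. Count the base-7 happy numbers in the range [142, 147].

1

142: 142 → 44 → 40 → 50 → 2 → 4 → 16 → 8 → 2  (repeats 2)
143: 143 → 49 → 1  (reaches 1)
144: 144 → 56 → 2 → 4 → 16 → 8 → 2  (repeats 2)
145: 145 → 65 → 9 → 5 → 25 → 25  (repeats 25)
146: 146 → 76 → 46 → 52 → 10 → 10  (repeats 10)
147: 147 → 9 → 5 → 25 → 25  (repeats 25)
base-7 happy: 143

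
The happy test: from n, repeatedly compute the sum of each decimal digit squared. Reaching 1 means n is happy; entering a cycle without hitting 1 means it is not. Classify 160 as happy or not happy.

not happy

160 → 1² + 6² + 0² = 37
37 → 3² + 7² = 58
58 → 5² + 8² = 89
89 → 8² + 9² = 145
145 → 1² + 4² + 5² = 42
42 → 4² + 2² = 20
20 → 2² + 0² = 4
4 → 4² = 16
16 → 1² + 6² = 37  — 37 already seen; the sequence cycles without reaching 1.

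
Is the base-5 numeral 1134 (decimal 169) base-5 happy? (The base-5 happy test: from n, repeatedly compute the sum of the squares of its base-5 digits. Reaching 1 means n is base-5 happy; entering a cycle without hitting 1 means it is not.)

169 = (1,1,3,4)_5 → 1² + 1² + 3² + 4² = 27
27 = (1,0,2)_5 → 1² + 0² + 2² = 5
5 = (1,0)_5 → 1² + 0² = 1  — reached 1.

base-5 happy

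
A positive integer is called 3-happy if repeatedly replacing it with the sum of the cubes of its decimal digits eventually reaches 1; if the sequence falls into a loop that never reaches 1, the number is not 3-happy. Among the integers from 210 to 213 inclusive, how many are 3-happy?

1

210: 210 → 9 → 729 → 1080 → 513 → 153 → 153  — not 3-happy
211: 211 → 10 → 1  — 3-happy
212: 212 → 17 → 344 → 155 → 251 → 134 → 92 → 737 → 713 → 371 → 371  — not 3-happy
213: 213 → 36 → 243 → 99 → 1458 → 702 → 351 → 153 → 153  — not 3-happy
3-happy: 211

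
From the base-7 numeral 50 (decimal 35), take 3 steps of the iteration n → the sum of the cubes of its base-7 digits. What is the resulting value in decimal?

35 = (5,0)_7 → 5³ + 0³ = 125 + 0 = 125
125 = (2,3,6)_7 → 2³ + 3³ + 6³ = 8 + 27 + 216 = 251
251 = (5,0,6)_7 → 5³ + 0³ + 6³ = 125 + 0 + 216 = 341

341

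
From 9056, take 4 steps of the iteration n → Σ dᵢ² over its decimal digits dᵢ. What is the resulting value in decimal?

25

9056 → 142
142 → 21
21 → 5
5 → 25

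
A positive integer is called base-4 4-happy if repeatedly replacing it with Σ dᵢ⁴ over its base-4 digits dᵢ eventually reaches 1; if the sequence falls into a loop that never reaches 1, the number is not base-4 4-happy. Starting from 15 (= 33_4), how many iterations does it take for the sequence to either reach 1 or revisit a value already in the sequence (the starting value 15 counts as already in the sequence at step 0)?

15 = (3,3)_4 → 3⁴ + 3⁴ = 162
162 = (2,2,0,2)_4 → 2⁴ + 2⁴ + 0⁴ + 2⁴ = 48
48 = (3,0,0)_4 → 3⁴ + 0⁴ + 0⁴ = 81
81 = (1,1,0,1)_4 → 1⁴ + 1⁴ + 0⁴ + 1⁴ = 3
3 = (3)_4 → 3⁴ = 81  — 81 repeats.
That took 5 steps.

5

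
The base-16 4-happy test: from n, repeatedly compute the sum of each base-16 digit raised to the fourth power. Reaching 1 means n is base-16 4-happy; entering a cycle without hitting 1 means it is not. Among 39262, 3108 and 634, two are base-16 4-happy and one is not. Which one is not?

39262

39262: 39262 → 52163 → 56194 → 47314 → 47314  — repeats 47314 (not base-16 4-happy)
3108: 3108 → 21008 → 642 → 4128 → 17 → 2 → 16 → 1  — reaches 1 (base-16 4-happy)
634: 634 → 12417 → 4178 → 642 → 4128 → 17 → 2 → 16 → 1  — reaches 1 (base-16 4-happy)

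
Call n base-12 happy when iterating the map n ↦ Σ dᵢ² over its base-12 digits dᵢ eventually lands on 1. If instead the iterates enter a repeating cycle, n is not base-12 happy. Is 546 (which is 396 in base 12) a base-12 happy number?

546 = (3,9,6)_12 → 3² + 9² + 6² = 126
126 = (10,6)_12 → 10² + 6² = 136
136 = (11,4)_12 → 11² + 4² = 137
137 = (11,5)_12 → 11² + 5² = 146
146 = (1,0,2)_12 → 1² + 0² + 2² = 5
5 = (5)_12 → 5² = 25
25 = (2,1)_12 → 2² + 1² = 5  — 5 already seen; the sequence cycles without reaching 1.

not base-12 happy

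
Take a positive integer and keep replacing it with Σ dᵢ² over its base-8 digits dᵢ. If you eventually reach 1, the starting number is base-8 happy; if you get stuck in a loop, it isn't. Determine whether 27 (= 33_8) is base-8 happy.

27 = (3,3)_8 → 3² + 3² = 9 + 9 = 18
18 = (2,2)_8 → 2² + 2² = 4 + 4 = 8
8 = (1,0)_8 → 1² + 0² = 1 + 0 = 1  — reached 1.

base-8 happy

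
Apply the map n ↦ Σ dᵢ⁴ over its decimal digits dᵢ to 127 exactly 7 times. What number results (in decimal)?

7444

127 → 1⁴ + 2⁴ + 7⁴ = 1 + 16 + 2401 = 2418
2418 → 2⁴ + 4⁴ + 1⁴ + 8⁴ = 16 + 256 + 1 + 4096 = 4369
4369 → 4⁴ + 3⁴ + 6⁴ + 9⁴ = 256 + 81 + 1296 + 6561 = 8194
8194 → 8⁴ + 1⁴ + 9⁴ + 4⁴ = 4096 + 1 + 6561 + 256 = 10914
10914 → 1⁴ + 0⁴ + 9⁴ + 1⁴ + 4⁴ = 1 + 0 + 6561 + 1 + 256 = 6819
6819 → 6⁴ + 8⁴ + 1⁴ + 9⁴ = 1296 + 4096 + 1 + 6561 = 11954
11954 → 1⁴ + 1⁴ + 9⁴ + 5⁴ + 4⁴ = 1 + 1 + 6561 + 625 + 256 = 7444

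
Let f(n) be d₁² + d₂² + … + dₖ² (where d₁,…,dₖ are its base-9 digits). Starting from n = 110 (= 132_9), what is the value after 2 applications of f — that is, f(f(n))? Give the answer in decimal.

110 = (1,3,2)_9 → 1² + 3² + 2² = 1 + 9 + 4 = 14
14 = (1,5)_9 → 1² + 5² = 1 + 25 = 26

26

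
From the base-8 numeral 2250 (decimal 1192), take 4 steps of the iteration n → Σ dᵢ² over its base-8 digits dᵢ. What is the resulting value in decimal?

25

1192 = (2,2,5,0)_8 → 2² + 2² + 5² + 0² = 4 + 4 + 25 + 0 = 33
33 = (4,1)_8 → 4² + 1² = 16 + 1 = 17
17 = (2,1)_8 → 2² + 1² = 4 + 1 = 5
5 = (5)_8 → 5² = 25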